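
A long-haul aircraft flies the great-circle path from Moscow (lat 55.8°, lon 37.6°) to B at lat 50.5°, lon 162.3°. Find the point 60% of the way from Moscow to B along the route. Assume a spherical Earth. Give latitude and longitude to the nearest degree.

≈ lat 69°, lon 124°

Write both endpoints as unit vectors p₁, p₂ with components (cos φ cos λ, cos φ sin λ, sin φ).
The central angle between the endpoints is δ = arccos(p₁·p₂) ≈ 1.121 rad (64.2°).
Interpolate at f = 0.60 with slerp weights a = sin((1−f)δ)/sin δ ≈ 0.481, b = sin(fδ)/sin δ ≈ 0.692.
p = a·p₁ + b·p₂ ≈ (-0.205, 0.299, 0.932); φ = arcsin(p_z) ≈ 68.75°, λ = atan2(p_y, p_x) ≈ 124.42°.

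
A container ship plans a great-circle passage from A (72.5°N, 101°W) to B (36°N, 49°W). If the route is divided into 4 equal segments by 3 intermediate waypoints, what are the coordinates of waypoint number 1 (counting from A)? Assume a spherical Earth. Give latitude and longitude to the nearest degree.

From cos δ = sin φ₁ sin φ₂ + cos φ₁ cos φ₂ cos Δλ, the central angle is δ ≈ 0.781 rad (44.7°).
Interpolate at f = 1/4 with slerp weights a = sin((1−f)δ)/sin δ ≈ 0.785, b = sin(fδ)/sin δ ≈ 0.276.
p = a·p₁ + b·p₂ ≈ (0.101, -0.400, 0.911); φ = arcsin(p_z) ≈ 65.63°, λ = atan2(p_y, p_x) ≈ -75.80°.

≈ (66°N, 76°W)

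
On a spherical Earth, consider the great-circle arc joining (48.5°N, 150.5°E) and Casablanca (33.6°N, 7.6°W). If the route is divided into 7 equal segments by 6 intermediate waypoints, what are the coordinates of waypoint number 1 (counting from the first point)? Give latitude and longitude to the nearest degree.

From cos δ = sin φ₁ sin φ₂ + cos φ₁ cos φ₂ cos Δλ, the central angle is δ ≈ 1.669 rad (95.6°).
Interpolate at f = 1/7 with slerp weights a = sin((1−f)δ)/sin δ ≈ 0.995, b = sin(fδ)/sin δ ≈ 0.237.
p = a·p₁ + b·p₂ ≈ (-0.378, 0.298, 0.876); φ = arcsin(p_z) ≈ 61.21°, λ = atan2(p_y, p_x) ≈ 141.70°.

≈ (61°N, 142°E)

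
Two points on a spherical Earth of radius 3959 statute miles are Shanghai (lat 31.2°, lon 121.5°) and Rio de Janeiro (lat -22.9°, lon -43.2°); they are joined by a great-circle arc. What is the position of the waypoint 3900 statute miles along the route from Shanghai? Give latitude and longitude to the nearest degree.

Convert each endpoint to a unit vector on the sphere (x = cos φ cos λ, y = cos φ sin λ, z = sin φ).
The central angle between the endpoints is δ = arccos(p₁·p₂) ≈ 2.864 rad (164.1°). The total great-circle distance is δ·R ≈ 2.864 × 3959 ≈ 11337 mi, so the target fraction is f = 3900/11337 ≈ 0.344.
Interpolate at f ≈ 0.344 with slerp weights a = sin((1−f)δ)/sin δ ≈ 3.472, b = sin(fδ)/sin δ ≈ 3.036.
p = a·p₁ + b·p₂ ≈ (0.487, 0.618, 0.617); φ = arcsin(p_z) ≈ 38.12°, λ = atan2(p_y, p_x) ≈ 51.76°.

≈ lat 38°, lon 52°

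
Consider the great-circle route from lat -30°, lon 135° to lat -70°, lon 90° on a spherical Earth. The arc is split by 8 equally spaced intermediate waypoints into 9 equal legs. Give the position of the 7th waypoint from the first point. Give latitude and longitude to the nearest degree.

From cos δ = sin φ₁ sin φ₂ + cos φ₁ cos φ₂ cos Δλ, the central angle is δ ≈ 0.824 rad (47.2°).
Interpolate at f = 7/9 with slerp weights a = sin((1−f)δ)/sin δ ≈ 0.248, b = sin(fδ)/sin δ ≈ 0.815.
p = a·p₁ + b·p₂ ≈ (-0.152, 0.431, -0.890); φ = arcsin(p_z) ≈ -62.83°, λ = atan2(p_y, p_x) ≈ 109.44°.

≈ lat -63°, lon 109°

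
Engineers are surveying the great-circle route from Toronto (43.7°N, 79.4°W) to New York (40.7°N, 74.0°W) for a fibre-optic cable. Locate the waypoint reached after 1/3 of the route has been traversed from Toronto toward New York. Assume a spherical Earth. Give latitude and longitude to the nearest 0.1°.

≈ (42.7°N, 77.5°W)

The haversine formula gives a central angle δ ≈ 0.087 rad (5.0°) between the endpoints.
Interpolate at f = 1/3 with slerp weights a = sin((1−f)δ)/sin δ ≈ 0.667, b = sin(fδ)/sin δ ≈ 0.334.
p = a·p₁ + b·p₂ ≈ (0.158, -0.717, 0.679); φ = arcsin(p_z) ≈ 42.73°, λ = atan2(p_y, p_x) ≈ -77.54°.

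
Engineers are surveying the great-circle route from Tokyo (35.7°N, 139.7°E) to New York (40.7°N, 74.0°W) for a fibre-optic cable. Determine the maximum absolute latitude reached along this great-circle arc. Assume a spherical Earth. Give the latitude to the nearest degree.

≈ 70°N

The great circle lies in the plane with unit normal n̂ = (p₁ × p₂)/|p₁ × p₂|.
Here n̂_z ≈ +0.345; the vertex latitude is φ_max = arccos|n̂_z| ≈ 69.8°.
Check via Clairaut: cos φ_max = |cos φ₁| · sin C = cos(35.7°)·sin(25.1°) ≈ 0.345, again giving ≈ 69.8°.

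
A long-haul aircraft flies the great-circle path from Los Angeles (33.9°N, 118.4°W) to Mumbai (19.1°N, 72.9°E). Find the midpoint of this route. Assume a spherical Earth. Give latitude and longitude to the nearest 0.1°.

From cos δ = sin φ₁ sin φ₂ + cos φ₁ cos φ₂ cos Δλ, the central angle is δ ≈ 2.198 rad (125.9°).
Interpolate at f = 1/2 with slerp weights a = sin((1−f)δ)/sin δ ≈ 1.100, b = sin(fδ)/sin δ ≈ 1.100.
p = a·p₁ + b·p₂ ≈ (-0.129, 0.190, 0.973); φ = arcsin(p_z) ≈ 76.72°, λ = atan2(p_y, p_x) ≈ 124.04°.

≈ (76.7°N, 124.0°E)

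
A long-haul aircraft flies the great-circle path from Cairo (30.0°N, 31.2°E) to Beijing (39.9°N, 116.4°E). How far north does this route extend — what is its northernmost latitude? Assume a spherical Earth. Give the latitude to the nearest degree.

≈ 44°N

The great circle lies in the plane with unit normal n̂ = (p₁ × p₂)/|p₁ × p₂|.
Here n̂_z ≈ +0.715; the vertex latitude is φ_max = arccos|n̂_z| ≈ 44.4°.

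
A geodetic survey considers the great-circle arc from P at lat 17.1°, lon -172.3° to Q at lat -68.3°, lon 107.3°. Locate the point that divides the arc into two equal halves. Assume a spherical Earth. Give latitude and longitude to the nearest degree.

From cos δ = sin φ₁ sin φ₂ + cos φ₁ cos φ₂ cos Δλ, the central angle is δ ≈ 1.787 rad (102.4°).
Interpolate at f = 1/2 with slerp weights a = sin((1−f)δ)/sin δ ≈ 0.798, b = sin(fδ)/sin δ ≈ 0.798.
p = a·p₁ + b·p₂ ≈ (-0.843, 0.179, -0.507); φ = arcsin(p_z) ≈ -30.44°, λ = atan2(p_y, p_x) ≈ 167.99°.

≈ lat -30°, lon 168°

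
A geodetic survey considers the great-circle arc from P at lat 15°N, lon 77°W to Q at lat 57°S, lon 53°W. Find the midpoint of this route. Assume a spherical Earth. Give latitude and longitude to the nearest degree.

Convert each endpoint to a unit vector on the sphere (x = cos φ cos λ, y = cos φ sin λ, z = sin φ).
The central angle between the endpoints is δ = arccos(p₁·p₂) ≈ 1.304 rad (74.7°).
Interpolate at f = 1/2 with slerp weights a = sin((1−f)δ)/sin δ ≈ 0.629, b = sin(fδ)/sin δ ≈ 0.629.
p = a·p₁ + b·p₂ ≈ (0.343, -0.866, -0.365); φ = arcsin(p_z) ≈ -21.39°, λ = atan2(p_y, p_x) ≈ -68.39°.

≈ lat 21°S, lon 68°W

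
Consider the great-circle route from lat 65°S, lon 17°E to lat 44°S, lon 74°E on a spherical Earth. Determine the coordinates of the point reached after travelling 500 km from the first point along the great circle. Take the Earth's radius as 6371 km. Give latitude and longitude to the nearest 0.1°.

Convert each endpoint to a unit vector on the sphere (x = cos φ cos λ, y = cos φ sin λ, z = sin φ).
The central angle between the endpoints is δ = arccos(p₁·p₂) ≈ 0.652 rad (37.3°). The total great-circle distance is δ·R ≈ 0.652 × 6371 ≈ 4151 km, so the target fraction is f = 500/4151 ≈ 0.120.
Interpolate at f ≈ 0.120 with slerp weights a = sin((1−f)δ)/sin δ ≈ 0.894, b = sin(fδ)/sin δ ≈ 0.129.
p = a·p₁ + b·p₂ ≈ (0.387, 0.200, -0.900); φ = arcsin(p_z) ≈ -64.18°, λ = atan2(p_y, p_x) ≈ 27.32°.

≈ lat 64.2°S, lon 27.3°E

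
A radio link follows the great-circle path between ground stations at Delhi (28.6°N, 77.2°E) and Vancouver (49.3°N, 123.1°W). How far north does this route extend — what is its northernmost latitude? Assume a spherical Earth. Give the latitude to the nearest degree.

The great circle lies in the plane with unit normal n̂ = (p₁ × p₂)/|p₁ × p₂|.
Here n̂_z ≈ +0.202; the vertex latitude is φ_max = arccos|n̂_z| ≈ 78.4°.
Check via Clairaut: cos φ_max = |cos φ₁| · sin C = cos(28.6°)·sin(13.3°) ≈ 0.202, again giving ≈ 78.4°.

≈ 78°N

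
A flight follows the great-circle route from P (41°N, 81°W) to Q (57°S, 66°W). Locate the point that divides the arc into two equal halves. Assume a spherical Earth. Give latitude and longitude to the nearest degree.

≈ (8°S, 75°W)

Write both endpoints as unit vectors p₁, p₂ with components (cos φ cos λ, cos φ sin λ, sin φ).
The central angle between the endpoints is δ = arccos(p₁·p₂) ≈ 1.725 rad (98.8°).
Interpolate at f = 1/2 with slerp weights a = sin((1−f)δ)/sin δ ≈ 0.768, b = sin(fδ)/sin δ ≈ 0.768.
p = a·p₁ + b·p₂ ≈ (0.261, -0.955, -0.140); φ = arcsin(p_z) ≈ -8.07°, λ = atan2(p_y, p_x) ≈ -74.72°.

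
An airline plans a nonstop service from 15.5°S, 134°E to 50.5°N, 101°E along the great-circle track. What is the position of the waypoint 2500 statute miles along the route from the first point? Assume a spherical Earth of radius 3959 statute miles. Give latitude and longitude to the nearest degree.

Write both endpoints as unit vectors p₁, p₂ with components (cos φ cos λ, cos φ sin λ, sin φ).
The central angle between the endpoints is δ = arccos(p₁·p₂) ≈ 1.258 rad (72.1°). The total great-circle distance is δ·R ≈ 1.258 × 3959 ≈ 4980 mi, so the target fraction is f = 2500/4980 ≈ 0.502.
Interpolate at f ≈ 0.502 with slerp weights a = sin((1−f)δ)/sin δ ≈ 0.616, b = sin(fδ)/sin δ ≈ 0.620.
p = a·p₁ + b·p₂ ≈ (-0.488, 0.815, 0.314); φ = arcsin(p_z) ≈ 18.31°, λ = atan2(p_y, p_x) ≈ 120.91°.

≈ 18°N, 121°E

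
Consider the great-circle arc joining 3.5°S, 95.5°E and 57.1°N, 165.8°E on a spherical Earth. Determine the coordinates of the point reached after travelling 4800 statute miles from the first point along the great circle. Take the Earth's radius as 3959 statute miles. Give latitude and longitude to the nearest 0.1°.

≈ 51.2°N, 145.9°E

From cos δ = sin φ₁ sin φ₂ + cos φ₁ cos φ₂ cos Δλ, the central angle is δ ≈ 1.439 rad (82.4°). The total great-circle distance is δ·R ≈ 1.439 × 3959 ≈ 5697 mi, so the target fraction is f = 4800/5697 ≈ 0.843.
Interpolate at f ≈ 0.843 with slerp weights a = sin((1−f)δ)/sin δ ≈ 0.227, b = sin(fδ)/sin δ ≈ 0.945.
p = a·p₁ + b·p₂ ≈ (-0.519, 0.351, 0.779); φ = arcsin(p_z) ≈ 51.20°, λ = atan2(p_y, p_x) ≈ 145.94°.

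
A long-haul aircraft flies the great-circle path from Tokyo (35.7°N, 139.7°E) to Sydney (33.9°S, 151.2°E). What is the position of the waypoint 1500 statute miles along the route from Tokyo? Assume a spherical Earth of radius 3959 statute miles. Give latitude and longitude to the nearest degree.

Convert each endpoint to a unit vector on the sphere (x = cos φ cos λ, y = cos φ sin λ, z = sin φ).
The central angle between the endpoints is δ = arccos(p₁·p₂) ≈ 1.229 rad (70.4°). The total great-circle distance is δ·R ≈ 1.229 × 3959 ≈ 4866 mi, so the target fraction is f = 1500/4866 ≈ 0.308.
Interpolate at f ≈ 0.308 with slerp weights a = sin((1−f)δ)/sin δ ≈ 0.798, b = sin(fδ)/sin δ ≈ 0.393.
p = a·p₁ + b·p₂ ≈ (-0.779, 0.576, 0.246); φ = arcsin(p_z) ≈ 14.27°, λ = atan2(p_y, p_x) ≈ 143.54°.

≈ 14°N, 144°E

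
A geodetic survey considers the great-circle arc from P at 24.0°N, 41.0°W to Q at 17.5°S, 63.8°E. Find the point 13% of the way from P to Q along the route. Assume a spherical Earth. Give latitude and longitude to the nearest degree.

≈ 21°N, 26°W

From cos δ = sin φ₁ sin φ₂ + cos φ₁ cos φ₂ cos Δλ, the central angle is δ ≈ 1.923 rad (110.2°).
Interpolate at f = 0.13 with slerp weights a = sin((1−f)δ)/sin δ ≈ 1.060, b = sin(fδ)/sin δ ≈ 0.264.
p = a·p₁ + b·p₂ ≈ (0.842, -0.410, 0.352); φ = arcsin(p_z) ≈ 20.60°, λ = atan2(p_y, p_x) ≈ -25.95°.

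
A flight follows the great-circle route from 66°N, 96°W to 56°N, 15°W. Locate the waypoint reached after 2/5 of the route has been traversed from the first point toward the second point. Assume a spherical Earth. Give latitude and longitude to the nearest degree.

≈ 68°N, 57°W

Convert each endpoint to a unit vector on the sphere (x = cos φ cos λ, y = cos φ sin λ, z = sin φ).
The central angle between the endpoints is δ = arccos(p₁·p₂) ≈ 0.655 rad (37.5°).
Interpolate at f = 2/5 with slerp weights a = sin((1−f)δ)/sin δ ≈ 0.629, b = sin(fδ)/sin δ ≈ 0.425.
p = a·p₁ + b·p₂ ≈ (0.203, -0.316, 0.927); φ = arcsin(p_z) ≈ 67.95°, λ = atan2(p_y, p_x) ≈ -57.28°.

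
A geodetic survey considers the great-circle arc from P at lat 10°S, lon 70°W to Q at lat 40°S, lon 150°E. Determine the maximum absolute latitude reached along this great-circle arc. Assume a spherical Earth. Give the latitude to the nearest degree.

≈ 57°S

The great circle lies in the plane with unit normal n̂ = (p₁ × p₂)/|p₁ × p₂|.
Here n̂_z ≈ -0.548; the vertex latitude is φ_max = arccos|n̂_z| ≈ 56.8°.
Check via Clairaut: cos φ_max = |cos φ₁| · sin C = cos(10.0°)·sin(146.2°) ≈ 0.548, again giving ≈ 56.8°.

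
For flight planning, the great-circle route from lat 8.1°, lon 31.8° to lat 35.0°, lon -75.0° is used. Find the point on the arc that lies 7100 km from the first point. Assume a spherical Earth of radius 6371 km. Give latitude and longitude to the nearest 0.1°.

Write both endpoints as unit vectors p₁, p₂ with components (cos φ cos λ, cos φ sin λ, sin φ).
The central angle between the endpoints is δ = arccos(p₁·p₂) ≈ 1.725 rad (98.8°). The total great-circle distance is δ·R ≈ 1.725 × 6371 ≈ 10990 km, so the target fraction is f = 7100/10990 ≈ 0.646.
Interpolate at f ≈ 0.646 with slerp weights a = sin((1−f)δ)/sin δ ≈ 0.580, b = sin(fδ)/sin δ ≈ 0.908.
p = a·p₁ + b·p₂ ≈ (0.681, -0.416, 0.603); φ = arcsin(p_z) ≈ 37.07°, λ = atan2(p_y, p_x) ≈ -31.43°.

≈ lat 37.1°, lon -31.4°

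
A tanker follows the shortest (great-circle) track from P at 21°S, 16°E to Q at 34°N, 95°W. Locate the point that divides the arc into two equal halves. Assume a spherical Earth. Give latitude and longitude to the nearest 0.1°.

Write both endpoints as unit vectors p₁, p₂ with components (cos φ cos λ, cos φ sin λ, sin φ).
The central angle between the endpoints is δ = arccos(p₁·p₂) ≈ 2.069 rad (118.5°).
Interpolate at f = 1/2 with slerp weights a = sin((1−f)δ)/sin δ ≈ 0.978, b = sin(fδ)/sin δ ≈ 0.978.
p = a·p₁ + b·p₂ ≈ (0.807, -0.556, 0.197); φ = arcsin(p_z) ≈ 11.33°, λ = atan2(p_y, p_x) ≈ -34.57°.

≈ 11.3°N, 34.6°W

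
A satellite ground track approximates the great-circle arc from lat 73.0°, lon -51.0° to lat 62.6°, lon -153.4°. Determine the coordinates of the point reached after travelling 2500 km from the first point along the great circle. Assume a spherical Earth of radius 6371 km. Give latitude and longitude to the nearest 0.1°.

≈ lat 72.3°, lon -132.7°

From cos δ = sin φ₁ sin φ₂ + cos φ₁ cos φ₂ cos Δλ, the central angle is δ ≈ 0.609 rad (34.9°). The total great-circle distance is δ·R ≈ 0.609 × 6371 ≈ 3881 km, so the target fraction is f = 2500/3881 ≈ 0.644.
Interpolate at f ≈ 0.644 with slerp weights a = sin((1−f)δ)/sin δ ≈ 0.376, b = sin(fδ)/sin δ ≈ 0.668.
p = a·p₁ + b·p₂ ≈ (-0.206, -0.223, 0.953); φ = arcsin(p_z) ≈ 72.33°, λ = atan2(p_y, p_x) ≈ -132.70°.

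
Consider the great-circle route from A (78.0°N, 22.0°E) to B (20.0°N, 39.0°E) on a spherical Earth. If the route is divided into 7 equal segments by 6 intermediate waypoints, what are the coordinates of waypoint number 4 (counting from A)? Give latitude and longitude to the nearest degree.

≈ (45°N, 37°E)

Write both endpoints as unit vectors p₁, p₂ with components (cos φ cos λ, cos φ sin λ, sin φ).
The central angle between the endpoints is δ = arccos(p₁·p₂) ≈ 1.022 rad (58.6°).
Interpolate at f = 4/7 with slerp weights a = sin((1−f)δ)/sin δ ≈ 0.497, b = sin(fδ)/sin δ ≈ 0.646.
p = a·p₁ + b·p₂ ≈ (0.568, 0.421, 0.707); φ = arcsin(p_z) ≈ 45.02°, λ = atan2(p_y, p_x) ≈ 36.55°.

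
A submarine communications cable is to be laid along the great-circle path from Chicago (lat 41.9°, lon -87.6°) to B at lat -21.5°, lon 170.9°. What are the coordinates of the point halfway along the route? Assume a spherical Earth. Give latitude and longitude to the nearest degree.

Write both endpoints as unit vectors p₁, p₂ with components (cos φ cos λ, cos φ sin λ, sin φ).
The central angle between the endpoints is δ = arccos(p₁·p₂) ≈ 1.964 rad (112.5°).
Interpolate at f = 1/2 with slerp weights a = sin((1−f)δ)/sin δ ≈ 0.900, b = sin(fδ)/sin δ ≈ 0.900.
p = a·p₁ + b·p₂ ≈ (-0.799, -0.537, 0.271); φ = arcsin(p_z) ≈ 15.74°, λ = atan2(p_y, p_x) ≈ -146.10°.

≈ lat 16°, lon -146°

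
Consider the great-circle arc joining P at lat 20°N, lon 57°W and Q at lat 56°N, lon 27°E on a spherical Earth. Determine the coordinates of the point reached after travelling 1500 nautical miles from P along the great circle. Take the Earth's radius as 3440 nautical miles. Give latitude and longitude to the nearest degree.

The haversine formula gives a central angle δ ≈ 1.226 rad (70.2°) between the endpoints. The total great-circle distance is δ·R ≈ 1.226 × 3440 ≈ 4216 nmi, so the target fraction is f = 1500/4216 ≈ 0.356.
Interpolate at f ≈ 0.356 with slerp weights a = sin((1−f)δ)/sin δ ≈ 0.755, b = sin(fδ)/sin δ ≈ 0.449.
p = a·p₁ + b·p₂ ≈ (0.610, -0.481, 0.630); φ = arcsin(p_z) ≈ 39.06°, λ = atan2(p_y, p_x) ≈ -38.25°.

≈ lat 39°N, lon 38°W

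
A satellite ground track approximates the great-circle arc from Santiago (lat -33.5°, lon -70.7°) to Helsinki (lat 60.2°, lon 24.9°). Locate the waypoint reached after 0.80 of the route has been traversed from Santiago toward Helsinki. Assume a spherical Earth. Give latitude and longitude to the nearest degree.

Convert each endpoint to a unit vector on the sphere (x = cos φ cos λ, y = cos φ sin λ, z = sin φ).
The central angle between the endpoints is δ = arccos(p₁·p₂) ≈ 2.117 rad (121.3°).
Interpolate at f = 0.80 with slerp weights a = sin((1−f)δ)/sin δ ≈ 0.481, b = sin(fδ)/sin δ ≈ 1.161.
p = a·p₁ + b·p₂ ≈ (0.656, -0.135, 0.742); φ = arcsin(p_z) ≈ 47.94°, λ = atan2(p_y, p_x) ≈ -11.66°.

≈ lat 48°, lon -12°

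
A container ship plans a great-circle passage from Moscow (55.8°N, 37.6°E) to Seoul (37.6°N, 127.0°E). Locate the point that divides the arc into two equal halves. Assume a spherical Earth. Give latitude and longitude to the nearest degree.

≈ 56°N, 92°E

From cos δ = sin φ₁ sin φ₂ + cos φ₁ cos φ₂ cos Δλ, the central angle is δ ≈ 1.036 rad (59.4°).
Interpolate at f = 1/2 with slerp weights a = sin((1−f)δ)/sin δ ≈ 0.576, b = sin(fδ)/sin δ ≈ 0.576.
p = a·p₁ + b·p₂ ≈ (-0.018, 0.562, 0.827); φ = arcsin(p_z) ≈ 55.81°, λ = atan2(p_y, p_x) ≈ 91.85°.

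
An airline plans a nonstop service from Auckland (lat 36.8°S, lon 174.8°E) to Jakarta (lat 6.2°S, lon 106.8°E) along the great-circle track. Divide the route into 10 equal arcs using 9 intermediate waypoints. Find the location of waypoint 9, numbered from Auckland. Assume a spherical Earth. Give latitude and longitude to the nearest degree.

≈ lat 10°S, lon 112°E

Convert each endpoint to a unit vector on the sphere (x = cos φ cos λ, y = cos φ sin λ, z = sin φ).
The central angle between the endpoints is δ = arccos(p₁·p₂) ≈ 1.199 rad (68.7°).
Interpolate at f = 9/10 with slerp weights a = sin((1−f)δ)/sin δ ≈ 0.128, b = sin(fδ)/sin δ ≈ 0.946.
p = a·p₁ + b·p₂ ≈ (-0.374, 0.910, -0.179); φ = arcsin(p_z) ≈ -10.32°, λ = atan2(p_y, p_x) ≈ 112.36°.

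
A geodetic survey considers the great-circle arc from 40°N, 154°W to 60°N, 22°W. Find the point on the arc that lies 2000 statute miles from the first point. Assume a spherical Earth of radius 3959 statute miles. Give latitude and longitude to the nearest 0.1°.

≈ 64.7°N, 127.8°W

Convert each endpoint to a unit vector on the sphere (x = cos φ cos λ, y = cos φ sin λ, z = sin φ).
The central angle between the endpoints is δ = arccos(p₁·p₂) ≈ 1.266 rad (72.5°). The total great-circle distance is δ·R ≈ 1.266 × 3959 ≈ 5011 mi, so the target fraction is f = 2000/5011 ≈ 0.399.
Interpolate at f ≈ 0.399 with slerp weights a = sin((1−f)δ)/sin δ ≈ 0.723, b = sin(fδ)/sin δ ≈ 0.507.
p = a·p₁ + b·p₂ ≈ (-0.262, -0.338, 0.904); φ = arcsin(p_z) ≈ 64.68°, λ = atan2(p_y, p_x) ≈ -127.84°.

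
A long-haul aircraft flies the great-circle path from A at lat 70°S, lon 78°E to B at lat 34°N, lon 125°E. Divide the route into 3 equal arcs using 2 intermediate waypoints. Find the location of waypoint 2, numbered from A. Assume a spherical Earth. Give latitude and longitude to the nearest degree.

≈ lat 1°S, lon 116°E

Convert each endpoint to a unit vector on the sphere (x = cos φ cos λ, y = cos φ sin λ, z = sin φ).
The central angle between the endpoints is δ = arccos(p₁·p₂) ≈ 1.909 rad (109.4°).
Interpolate at f = 2/3 with slerp weights a = sin((1−f)δ)/sin δ ≈ 0.630, b = sin(fδ)/sin δ ≈ 1.013.
p = a·p₁ + b·p₂ ≈ (-0.437, 0.899, -0.025); φ = arcsin(p_z) ≈ -1.45°, λ = atan2(p_y, p_x) ≈ 115.93°.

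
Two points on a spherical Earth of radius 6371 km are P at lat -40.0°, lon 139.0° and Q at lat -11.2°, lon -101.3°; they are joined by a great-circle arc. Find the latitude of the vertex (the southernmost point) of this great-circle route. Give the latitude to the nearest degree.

The great circle lies in the plane with unit normal n̂ = (p₁ × p₂)/|p₁ × p₂|.
Here n̂_z ≈ +0.674; the vertex latitude is φ_max = arccos|n̂_z| ≈ 47.6°.
Check via Clairaut: cos φ_max = |cos φ₁| · sin C = cos(40.0°)·sin(118.4°) ≈ 0.674, again giving ≈ 47.6°.

≈ -48°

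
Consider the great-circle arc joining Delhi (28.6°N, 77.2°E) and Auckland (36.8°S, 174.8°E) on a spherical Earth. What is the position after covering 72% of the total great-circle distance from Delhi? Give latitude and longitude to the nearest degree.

From cos δ = sin φ₁ sin φ₂ + cos φ₁ cos φ₂ cos Δλ, the central angle is δ ≈ 1.960 rad (112.3°).
Interpolate at f = 0.72 with slerp weights a = sin((1−f)δ)/sin δ ≈ 0.564, b = sin(fδ)/sin δ ≈ 1.067.
p = a·p₁ + b·p₂ ≈ (-0.741, 0.560, -0.369); φ = arcsin(p_z) ≈ -21.68°, λ = atan2(p_y, p_x) ≈ 142.92°.

≈ (22°S, 143°E)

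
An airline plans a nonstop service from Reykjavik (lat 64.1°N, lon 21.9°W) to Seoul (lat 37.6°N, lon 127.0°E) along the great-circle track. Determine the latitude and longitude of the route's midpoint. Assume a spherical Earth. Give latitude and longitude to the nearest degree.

≈ lat 73°N, lon 99°E

Convert each endpoint to a unit vector on the sphere (x = cos φ cos λ, y = cos φ sin λ, z = sin φ).
The central angle between the endpoints is δ = arccos(p₁·p₂) ≈ 1.316 rad (75.4°).
Interpolate at f = 1/2 with slerp weights a = sin((1−f)δ)/sin δ ≈ 0.632, b = sin(fδ)/sin δ ≈ 0.632.
p = a·p₁ + b·p₂ ≈ (-0.045, 0.297, 0.954); φ = arcsin(p_z) ≈ 72.53°, λ = atan2(p_y, p_x) ≈ 98.66°.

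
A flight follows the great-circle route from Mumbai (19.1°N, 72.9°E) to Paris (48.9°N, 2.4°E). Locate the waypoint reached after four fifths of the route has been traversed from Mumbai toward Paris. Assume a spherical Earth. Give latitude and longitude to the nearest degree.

≈ 47°N, 21°E

Write both endpoints as unit vectors p₁, p₂ with components (cos φ cos λ, cos φ sin λ, sin φ).
The central angle between the endpoints is δ = arccos(p₁·p₂) ≈ 1.100 rad (63.0°).
Interpolate at f = 4/5 with slerp weights a = sin((1−f)δ)/sin δ ≈ 0.245, b = sin(fδ)/sin δ ≈ 0.865.
p = a·p₁ + b·p₂ ≈ (0.636, 0.245, 0.732); φ = arcsin(p_z) ≈ 47.04°, λ = atan2(p_y, p_x) ≈ 21.06°.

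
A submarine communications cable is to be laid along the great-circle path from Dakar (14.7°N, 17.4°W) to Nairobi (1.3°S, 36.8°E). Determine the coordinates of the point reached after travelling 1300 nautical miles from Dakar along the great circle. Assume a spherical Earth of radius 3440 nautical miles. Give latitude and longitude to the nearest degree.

The haversine formula gives a central angle δ ≈ 0.977 rad (56.0°) between the endpoints. The total great-circle distance is δ·R ≈ 0.977 × 3440 ≈ 3359 nmi, so the target fraction is f = 1300/3359 ≈ 0.387.
Interpolate at f ≈ 0.387 with slerp weights a = sin((1−f)δ)/sin δ ≈ 0.680, b = sin(fδ)/sin δ ≈ 0.445.
p = a·p₁ + b·p₂ ≈ (0.984, 0.070, 0.162); φ = arcsin(p_z) ≈ 9.35°, λ = atan2(p_y, p_x) ≈ 4.07°.

≈ 9°N, 4°E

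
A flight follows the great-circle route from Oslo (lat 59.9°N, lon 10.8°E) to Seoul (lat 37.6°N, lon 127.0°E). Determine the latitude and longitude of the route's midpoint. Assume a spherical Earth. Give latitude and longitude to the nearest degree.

≈ lat 64°N, lon 89°E

From cos δ = sin φ₁ sin φ₂ + cos φ₁ cos φ₂ cos Δλ, the central angle is δ ≈ 1.211 rad (69.4°).
Interpolate at f = 1/2 with slerp weights a = sin((1−f)δ)/sin δ ≈ 0.608, b = sin(fδ)/sin δ ≈ 0.608.
p = a·p₁ + b·p₂ ≈ (0.010, 0.442, 0.897); φ = arcsin(p_z) ≈ 63.77°, λ = atan2(p_y, p_x) ≈ 88.75°.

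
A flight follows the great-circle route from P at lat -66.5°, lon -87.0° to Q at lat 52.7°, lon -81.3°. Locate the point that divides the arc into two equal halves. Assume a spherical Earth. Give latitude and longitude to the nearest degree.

≈ lat -7°, lon -84°

The haversine formula gives a central angle δ ≈ 2.082 rad (119.3°) between the endpoints.
Interpolate at f = 1/2 with slerp weights a = sin((1−f)δ)/sin δ ≈ 0.989, b = sin(fδ)/sin δ ≈ 0.989.
p = a·p₁ + b·p₂ ≈ (0.111, -0.986, -0.120); φ = arcsin(p_z) ≈ -6.91°, λ = atan2(p_y, p_x) ≈ -83.56°.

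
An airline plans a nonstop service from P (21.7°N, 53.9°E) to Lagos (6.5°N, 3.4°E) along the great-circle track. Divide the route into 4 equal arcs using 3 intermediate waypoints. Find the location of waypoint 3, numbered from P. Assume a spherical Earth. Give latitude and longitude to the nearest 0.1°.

≈ (11.3°N, 15.4°E)

The haversine formula gives a central angle δ ≈ 0.890 rad (51.0°) between the endpoints.
Interpolate at f = 3/4 with slerp weights a = sin((1−f)δ)/sin δ ≈ 0.284, b = sin(fδ)/sin δ ≈ 0.797.
p = a·p₁ + b·p₂ ≈ (0.946, 0.260, 0.195); φ = arcsin(p_z) ≈ 11.26°, λ = atan2(p_y, p_x) ≈ 15.38°.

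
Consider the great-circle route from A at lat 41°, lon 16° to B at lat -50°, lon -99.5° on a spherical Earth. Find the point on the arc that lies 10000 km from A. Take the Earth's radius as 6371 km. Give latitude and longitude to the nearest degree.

Write both endpoints as unit vectors p₁, p₂ with components (cos φ cos λ, cos φ sin λ, sin φ).
The central angle between the endpoints is δ = arccos(p₁·p₂) ≈ 2.362 rad (135.4°). The total great-circle distance is δ·R ≈ 2.362 × 6371 ≈ 15050 km, so the target fraction is f = 10000/15050 ≈ 0.664.
Interpolate at f ≈ 0.664 with slerp weights a = sin((1−f)δ)/sin δ ≈ 1.013, b = sin(fδ)/sin δ ≈ 1.423.
p = a·p₁ + b·p₂ ≈ (0.584, -0.691, -0.425); φ = arcsin(p_z) ≈ -25.16°, λ = atan2(p_y, p_x) ≈ -49.79°.

≈ lat -25°, lon -50°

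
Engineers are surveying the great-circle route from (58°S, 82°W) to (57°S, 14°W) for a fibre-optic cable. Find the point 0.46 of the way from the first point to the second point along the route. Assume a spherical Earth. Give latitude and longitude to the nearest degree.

≈ (62°S, 50°W)

Write both endpoints as unit vectors p₁, p₂ with components (cos φ cos λ, cos φ sin λ, sin φ).
The central angle between the endpoints is δ = arccos(p₁·p₂) ≈ 0.611 rad (35.0°).
Interpolate at f = 0.46 with slerp weights a = sin((1−f)δ)/sin δ ≈ 0.565, b = sin(fδ)/sin δ ≈ 0.483.
p = a·p₁ + b·p₂ ≈ (0.297, -0.360, -0.884); φ = arcsin(p_z) ≈ -62.17°, λ = atan2(p_y, p_x) ≈ -50.47°.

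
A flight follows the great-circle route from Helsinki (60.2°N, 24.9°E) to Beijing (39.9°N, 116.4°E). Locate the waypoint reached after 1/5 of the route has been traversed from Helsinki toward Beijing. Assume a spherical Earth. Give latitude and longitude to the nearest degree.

Write both endpoints as unit vectors p₁, p₂ with components (cos φ cos λ, cos φ sin λ, sin φ).
The central angle between the endpoints is δ = arccos(p₁·p₂) ≈ 0.992 rad (56.9°).
Interpolate at f = 1/5 with slerp weights a = sin((1−f)δ)/sin δ ≈ 0.852, b = sin(fδ)/sin δ ≈ 0.235.
p = a·p₁ + b·p₂ ≈ (0.304, 0.340, 0.890); φ = arcsin(p_z) ≈ 62.88°, λ = atan2(p_y, p_x) ≈ 48.24°.

≈ (63°N, 48°E)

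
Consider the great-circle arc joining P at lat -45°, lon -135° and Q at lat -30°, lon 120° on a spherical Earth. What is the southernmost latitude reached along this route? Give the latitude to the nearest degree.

≈ -53°

The great circle lies in the plane with unit normal n̂ = (p₁ × p₂)/|p₁ × p₂|.
Here n̂_z ≈ -0.603; the vertex latitude is φ_max = arccos|n̂_z| ≈ 52.9°.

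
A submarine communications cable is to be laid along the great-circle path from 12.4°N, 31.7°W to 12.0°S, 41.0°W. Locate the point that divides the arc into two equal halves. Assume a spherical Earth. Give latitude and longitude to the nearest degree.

≈ 0°N, 36°W

The haversine formula gives a central angle δ ≈ 0.455 rad (26.1°) between the endpoints.
Interpolate at f = 1/2 with slerp weights a = sin((1−f)δ)/sin δ ≈ 0.513, b = sin(fδ)/sin δ ≈ 0.513.
p = a·p₁ + b·p₂ ≈ (0.805, -0.593, 0.004); φ = arcsin(p_z) ≈ 0.20°, λ = atan2(p_y, p_x) ≈ -36.35°.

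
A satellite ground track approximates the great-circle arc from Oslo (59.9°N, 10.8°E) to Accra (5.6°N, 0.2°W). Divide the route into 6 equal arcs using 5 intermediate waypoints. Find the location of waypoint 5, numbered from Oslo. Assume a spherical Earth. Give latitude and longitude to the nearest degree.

≈ 15°N, 1°E

Write both endpoints as unit vectors p₁, p₂ with components (cos φ cos λ, cos φ sin λ, sin φ).
The central angle between the endpoints is δ = arccos(p₁·p₂) ≈ 0.959 rad (54.9°).
Interpolate at f = 5/6 with slerp weights a = sin((1−f)δ)/sin δ ≈ 0.194, b = sin(fδ)/sin δ ≈ 0.876.
p = a·p₁ + b·p₂ ≈ (0.967, 0.015, 0.254); φ = arcsin(p_z) ≈ 14.69°, λ = atan2(p_y, p_x) ≈ 0.90°.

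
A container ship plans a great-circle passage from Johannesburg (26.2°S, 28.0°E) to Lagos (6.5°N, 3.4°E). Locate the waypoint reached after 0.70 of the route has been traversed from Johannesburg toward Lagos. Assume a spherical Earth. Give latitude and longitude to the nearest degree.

Convert each endpoint to a unit vector on the sphere (x = cos φ cos λ, y = cos φ sin λ, z = sin φ).
The central angle between the endpoints is δ = arccos(p₁·p₂) ≈ 0.707 rad (40.5°).
Interpolate at f = 0.70 with slerp weights a = sin((1−f)δ)/sin δ ≈ 0.324, b = sin(fδ)/sin δ ≈ 0.731.
p = a·p₁ + b·p₂ ≈ (0.982, 0.180, -0.060); φ = arcsin(p_z) ≈ -3.46°, λ = atan2(p_y, p_x) ≈ 10.36°.

≈ 3°S, 10°E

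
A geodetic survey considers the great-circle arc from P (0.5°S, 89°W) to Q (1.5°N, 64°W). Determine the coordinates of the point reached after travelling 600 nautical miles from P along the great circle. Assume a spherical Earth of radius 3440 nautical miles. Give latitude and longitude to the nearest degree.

Convert each endpoint to a unit vector on the sphere (x = cos φ cos λ, y = cos φ sin λ, z = sin φ).
The central angle between the endpoints is δ = arccos(p₁·p₂) ≈ 0.438 rad (25.1°). The total great-circle distance is δ·R ≈ 0.438 × 3440 ≈ 1506 nmi, so the target fraction is f = 600/1506 ≈ 0.399.
Interpolate at f ≈ 0.399 with slerp weights a = sin((1−f)δ)/sin δ ≈ 0.614, b = sin(fδ)/sin δ ≈ 0.409.
p = a·p₁ + b·p₂ ≈ (0.190, -0.982, 0.005); φ = arcsin(p_z) ≈ 0.31°, λ = atan2(p_y, p_x) ≈ -79.04°.

≈ (0°N, 79°W)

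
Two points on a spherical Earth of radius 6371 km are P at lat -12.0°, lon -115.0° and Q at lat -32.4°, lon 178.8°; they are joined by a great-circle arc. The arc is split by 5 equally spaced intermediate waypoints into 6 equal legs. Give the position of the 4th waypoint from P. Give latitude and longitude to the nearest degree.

≈ lat -29°, lon -157°

Convert each endpoint to a unit vector on the sphere (x = cos φ cos λ, y = cos φ sin λ, z = sin φ).
The central angle between the endpoints is δ = arccos(p₁·p₂) ≈ 1.110 rad (63.6°).
Interpolate at f = 4/6 with slerp weights a = sin((1−f)δ)/sin δ ≈ 0.404, b = sin(fδ)/sin δ ≈ 0.753.
p = a·p₁ + b·p₂ ≈ (-0.802, -0.345, -0.487); φ = arcsin(p_z) ≈ -29.16°, λ = atan2(p_y, p_x) ≈ -156.76°.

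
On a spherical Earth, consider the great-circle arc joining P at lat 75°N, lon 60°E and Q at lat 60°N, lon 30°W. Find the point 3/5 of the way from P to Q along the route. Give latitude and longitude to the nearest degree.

≈ lat 71°N, lon 11°W

The haversine formula gives a central angle δ ≈ 0.580 rad (33.2°) between the endpoints.
Interpolate at f = 3/5 with slerp weights a = sin((1−f)δ)/sin δ ≈ 0.420, b = sin(fδ)/sin δ ≈ 0.622.
p = a·p₁ + b·p₂ ≈ (0.324, -0.062, 0.944); φ = arcsin(p_z) ≈ 70.76°, λ = atan2(p_y, p_x) ≈ -10.76°.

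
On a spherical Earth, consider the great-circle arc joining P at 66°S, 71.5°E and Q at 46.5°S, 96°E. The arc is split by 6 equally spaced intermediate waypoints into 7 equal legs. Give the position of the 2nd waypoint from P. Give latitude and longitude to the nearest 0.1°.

Convert each endpoint to a unit vector on the sphere (x = cos φ cos λ, y = cos φ sin λ, z = sin φ).
The central angle between the endpoints is δ = arccos(p₁·p₂) ≈ 0.409 rad (23.4°).
Interpolate at f = 2/7 with slerp weights a = sin((1−f)δ)/sin δ ≈ 0.724, b = sin(fδ)/sin δ ≈ 0.293.
p = a·p₁ + b·p₂ ≈ (0.072, 0.480, -0.874); φ = arcsin(p_z) ≈ -60.96°, λ = atan2(p_y, p_x) ≈ 81.43°.

≈ 61.0°S, 81.4°E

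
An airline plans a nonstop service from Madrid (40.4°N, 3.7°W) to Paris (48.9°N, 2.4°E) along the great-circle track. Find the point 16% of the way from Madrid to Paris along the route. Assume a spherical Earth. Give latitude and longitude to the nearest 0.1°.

≈ 41.8°N, 2.8°W

The haversine formula gives a central angle δ ≈ 0.166 rad (9.5°) between the endpoints.
Interpolate at f = 0.16 with slerp weights a = sin((1−f)δ)/sin δ ≈ 0.841, b = sin(fδ)/sin δ ≈ 0.161.
p = a·p₁ + b·p₂ ≈ (0.745, -0.037, 0.666); φ = arcsin(p_z) ≈ 41.78°, λ = atan2(p_y, p_x) ≈ -2.84°.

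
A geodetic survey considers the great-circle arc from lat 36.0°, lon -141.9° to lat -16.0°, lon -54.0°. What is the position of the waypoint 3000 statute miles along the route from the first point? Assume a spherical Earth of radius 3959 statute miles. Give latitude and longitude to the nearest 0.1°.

≈ lat 16.9°, lon -97.8°

Convert each endpoint to a unit vector on the sphere (x = cos φ cos λ, y = cos φ sin λ, z = sin φ).
The central angle between the endpoints is δ = arccos(p₁·p₂) ≈ 1.705 rad (97.7°). The total great-circle distance is δ·R ≈ 1.705 × 3959 ≈ 6749 mi, so the target fraction is f = 3000/6749 ≈ 0.445.
Interpolate at f ≈ 0.445 with slerp weights a = sin((1−f)δ)/sin δ ≈ 0.819, b = sin(fδ)/sin δ ≈ 0.694.
p = a·p₁ + b·p₂ ≈ (-0.130, -0.948, 0.290); φ = arcsin(p_z) ≈ 16.87°, λ = atan2(p_y, p_x) ≈ -97.78°.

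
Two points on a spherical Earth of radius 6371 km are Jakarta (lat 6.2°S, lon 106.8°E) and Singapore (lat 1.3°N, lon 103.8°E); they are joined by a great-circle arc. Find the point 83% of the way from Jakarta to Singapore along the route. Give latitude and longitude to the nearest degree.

≈ lat 0°N, lon 104°E

Convert each endpoint to a unit vector on the sphere (x = cos φ cos λ, y = cos φ sin λ, z = sin φ).
The central angle between the endpoints is δ = arccos(p₁·p₂) ≈ 0.141 rad (8.1°).
Interpolate at f = 0.83 with slerp weights a = sin((1−f)δ)/sin δ ≈ 0.171, b = sin(fδ)/sin δ ≈ 0.831.
p = a·p₁ + b·p₂ ≈ (-0.247, 0.969, 0.000); φ = arcsin(p_z) ≈ 0.02°, λ = atan2(p_y, p_x) ≈ 104.31°.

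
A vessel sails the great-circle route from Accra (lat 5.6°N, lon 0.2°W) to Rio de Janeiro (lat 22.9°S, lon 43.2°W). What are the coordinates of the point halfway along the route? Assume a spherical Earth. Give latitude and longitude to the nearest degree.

≈ lat 9°S, lon 21°W

Write both endpoints as unit vectors p₁, p₂ with components (cos φ cos λ, cos φ sin λ, sin φ).
The central angle between the endpoints is δ = arccos(p₁·p₂) ≈ 0.886 rad (50.8°).
Interpolate at f = 1/2 with slerp weights a = sin((1−f)δ)/sin δ ≈ 0.553, b = sin(fδ)/sin δ ≈ 0.553.
p = a·p₁ + b·p₂ ≈ (0.922, -0.351, -0.161); φ = arcsin(p_z) ≈ -9.28°, λ = atan2(p_y, p_x) ≈ -20.83°.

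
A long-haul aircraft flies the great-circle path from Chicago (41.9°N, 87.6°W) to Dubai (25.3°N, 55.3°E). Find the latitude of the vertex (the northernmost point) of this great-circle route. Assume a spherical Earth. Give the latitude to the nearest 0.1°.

≈ 65.2°N

The great circle lies in the plane with unit normal n̂ = (p₁ × p₂)/|p₁ × p₂|.
Here n̂_z ≈ +0.419; the vertex latitude is φ_max = arccos|n̂_z| ≈ 65.2°.
Check via Clairaut: cos φ_max = |cos φ₁| · sin C = cos(41.9°)·sin(34.3°) ≈ 0.419, again giving ≈ 65.2°.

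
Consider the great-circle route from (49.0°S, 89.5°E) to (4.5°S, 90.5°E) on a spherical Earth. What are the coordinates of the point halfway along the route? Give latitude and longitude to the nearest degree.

Convert each endpoint to a unit vector on the sphere (x = cos φ cos λ, y = cos φ sin λ, z = sin φ).
The central angle between the endpoints is δ = arccos(p₁·p₂) ≈ 0.777 rad (44.5°).
Interpolate at f = 1/2 with slerp weights a = sin((1−f)δ)/sin δ ≈ 0.540, b = sin(fδ)/sin δ ≈ 0.540.
p = a·p₁ + b·p₂ ≈ (-0.002, 0.893, -0.450); φ = arcsin(p_z) ≈ -26.75°, λ = atan2(p_y, p_x) ≈ 90.10°.

≈ (27°S, 90°E)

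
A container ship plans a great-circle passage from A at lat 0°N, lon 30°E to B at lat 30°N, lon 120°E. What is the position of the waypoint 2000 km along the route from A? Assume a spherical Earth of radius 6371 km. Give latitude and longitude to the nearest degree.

≈ lat 9°N, lon 46°E

Write both endpoints as unit vectors p₁, p₂ with components (cos φ cos λ, cos φ sin λ, sin φ).
The central angle between the endpoints is δ = arccos(p₁·p₂) ≈ 1.571 rad (90.0°). The total great-circle distance is δ·R ≈ 1.571 × 6371 ≈ 10008 km, so the target fraction is f = 2000/10008 ≈ 0.200.
Interpolate at f ≈ 0.200 with slerp weights a = sin((1−f)δ)/sin δ ≈ 0.951, b = sin(fδ)/sin δ ≈ 0.309.
p = a·p₁ + b·p₂ ≈ (0.690, 0.707, 0.154); φ = arcsin(p_z) ≈ 8.88°, λ = atan2(p_y, p_x) ≈ 45.70°.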